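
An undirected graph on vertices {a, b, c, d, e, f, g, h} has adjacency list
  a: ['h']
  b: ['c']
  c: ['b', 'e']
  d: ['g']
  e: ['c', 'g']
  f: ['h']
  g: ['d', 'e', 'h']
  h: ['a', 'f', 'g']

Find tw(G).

1

A width-1 tree decomposition is:
Bags: B1 = {e, g}  B2 = {g, h}  B3 = {d, g}  B4 = {a, h}  B5 = {f, h}  B6 = {c, e}  B7 = {b, c}
Tree: B1–B2, B2–B3, B2–B4, B4–B5, B1–B6, B6–B7
The largest bag has 2 vertices, giving width 1; this decomposition certifies tw(G) ≤ 1. Since G has at least one edge (e.g. e–g), it is not an edgeless graph, so tw(G) ≥ 1. Combining the bounds, tw(G) = 1.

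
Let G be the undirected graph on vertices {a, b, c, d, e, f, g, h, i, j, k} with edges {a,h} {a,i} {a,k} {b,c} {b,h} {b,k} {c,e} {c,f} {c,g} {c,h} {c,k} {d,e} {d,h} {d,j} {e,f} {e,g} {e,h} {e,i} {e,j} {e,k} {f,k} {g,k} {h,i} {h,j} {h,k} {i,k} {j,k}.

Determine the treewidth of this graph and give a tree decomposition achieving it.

The largest bag has 4 vertices, giving width 3; this decomposition certifies tw(G) ≤ 3. On the other hand G contains the 4-clique {d, e, h, j}. A clique must lie in a single bag of any decomposition, so no decomposition can have width below 3. Hence tw(G) = 3 exactly.

Treewidth 3.
Bags: B1 = {a, h, i, k}  B2 = {e, h, i, k}  B3 = {e, h, j, k}  B4 = {c, e, h, k}  B5 = {c, e, f, k}  B6 = {d, e, h, j}  B7 = {b, c, h, k}  B8 = {c, e, g, k}
Tree: B1–B2, B2–B3, B2–B4, B4–B5, B3–B6, B4–B7, B5–B8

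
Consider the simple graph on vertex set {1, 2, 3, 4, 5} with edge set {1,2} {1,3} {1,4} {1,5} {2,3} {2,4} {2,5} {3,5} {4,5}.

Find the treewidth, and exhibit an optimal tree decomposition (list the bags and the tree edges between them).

The largest bag has 4 vertices, giving width 3; this decomposition certifies tw(G) ≤ 3. On the other hand G contains the 4-clique {1, 2, 3, 5}. A clique must lie in a single bag of any decomposition, so no decomposition can have width below 3. Therefore the treewidth is 3.

Treewidth 3.
One such decomposition:
Bags: B1 = {1, 2, 3, 5}  B2 = {1, 2, 4, 5}
Tree: B1–B2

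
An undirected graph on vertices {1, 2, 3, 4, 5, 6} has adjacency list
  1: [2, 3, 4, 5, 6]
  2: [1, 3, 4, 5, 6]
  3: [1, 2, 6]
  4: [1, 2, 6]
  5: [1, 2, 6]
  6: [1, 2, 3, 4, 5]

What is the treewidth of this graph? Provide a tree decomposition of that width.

Treewidth 3.
One optimal decomposition is:
Bags: B1 = {1, 2, 3, 6}  B2 = {1, 2, 4, 6}  B3 = {1, 2, 5, 6}
Tree: B1–B2, B2–B3

Every bag has size at most 4, so the width is 4 − 1 = 3 and tw(G) ≤ 3. Conversely, {1, 2, 3, 6} is a clique of size 4, and the vertices of any clique must share a bag in every tree decomposition; so some bag has ≥ 4 vertices and tw(G) ≥ 3. The upper and lower bounds meet at 3, so that is the treewidth.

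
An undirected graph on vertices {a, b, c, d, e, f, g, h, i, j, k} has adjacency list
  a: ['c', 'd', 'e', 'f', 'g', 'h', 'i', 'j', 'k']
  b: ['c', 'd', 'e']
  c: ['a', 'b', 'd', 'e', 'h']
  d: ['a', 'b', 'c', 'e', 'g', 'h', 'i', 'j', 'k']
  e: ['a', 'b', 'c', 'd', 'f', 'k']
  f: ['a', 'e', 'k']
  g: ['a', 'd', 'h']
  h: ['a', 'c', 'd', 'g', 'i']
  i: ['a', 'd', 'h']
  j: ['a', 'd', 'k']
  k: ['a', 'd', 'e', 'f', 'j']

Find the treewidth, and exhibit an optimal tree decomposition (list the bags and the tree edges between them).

Treewidth 3.
One such decomposition:
Bags: B1 = {a, c, d, h}  B2 = {a, c, d, e}  B3 = {a, d, e, k}  B4 = {b, c, d, e}  B5 = {a, e, f, k}  B6 = {a, d, h, i}  B7 = {a, d, g, h}  B8 = {a, d, j, k}
Tree: B1–B2, B2–B3, B2–B4, B3–B5, B1–B6, B6–B7, B3–B8

Each bag holds 4 vertices, so the decomposition has width 3, which upper-bounds the treewidth. On the other hand G contains the 4-clique {a, d, j, k}. A clique must lie in a single bag of any decomposition, so no decomposition can have width below 3. Hence tw(G) = 3 exactly.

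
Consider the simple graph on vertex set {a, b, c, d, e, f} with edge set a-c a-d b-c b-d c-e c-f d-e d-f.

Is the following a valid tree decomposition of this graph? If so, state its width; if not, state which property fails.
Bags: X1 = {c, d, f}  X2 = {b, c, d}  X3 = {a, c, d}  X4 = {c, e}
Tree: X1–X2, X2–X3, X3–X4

A tree decomposition must satisfy three properties: every vertex lies in some bag; for every edge, both endpoints lie together in some bag; and for every vertex, the bags containing it form a connected subtree. Here edge (d,e) lies in no bag, so the decomposition is invalid.

No — edge (d,e) lies in no bag.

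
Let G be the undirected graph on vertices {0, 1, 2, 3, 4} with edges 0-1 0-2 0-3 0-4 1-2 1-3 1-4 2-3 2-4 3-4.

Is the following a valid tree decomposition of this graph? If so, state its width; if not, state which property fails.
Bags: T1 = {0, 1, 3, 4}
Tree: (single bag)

A tree decomposition must satisfy three properties: every vertex lies in some bag; for every edge, both endpoints lie together in some bag; and for every vertex, the bags containing it form a connected subtree. Here vertex 2 appears in no bag, so the decomposition is invalid.

No — vertex 2 appears in no bag.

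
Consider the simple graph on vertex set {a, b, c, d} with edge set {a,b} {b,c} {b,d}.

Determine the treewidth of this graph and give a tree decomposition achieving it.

The largest bag has 2 vertices, giving width 1; this decomposition certifies tw(G) ≤ 1. G has an edge, so its treewidth is at least 1. Hence tw(G) = 1 exactly.

Treewidth 1.
One such decomposition:
Bags: B1 = {b, c}  B2 = {a, b}  B3 = {b, d}
Tree: B1–B2, B2–B3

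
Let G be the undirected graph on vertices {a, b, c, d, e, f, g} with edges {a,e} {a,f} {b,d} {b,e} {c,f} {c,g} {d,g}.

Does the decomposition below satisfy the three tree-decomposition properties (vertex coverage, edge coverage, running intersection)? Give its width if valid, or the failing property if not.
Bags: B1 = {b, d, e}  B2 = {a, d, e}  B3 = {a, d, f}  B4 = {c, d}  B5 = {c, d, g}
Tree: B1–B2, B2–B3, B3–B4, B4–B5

No — edge (f,c) lies in no bag.

A tree decomposition must satisfy three properties: every vertex lies in some bag; for every edge, both endpoints lie together in some bag; and for every vertex, the bags containing it form a connected subtree. Here edge (f,c) lies in no bag, so the decomposition is invalid.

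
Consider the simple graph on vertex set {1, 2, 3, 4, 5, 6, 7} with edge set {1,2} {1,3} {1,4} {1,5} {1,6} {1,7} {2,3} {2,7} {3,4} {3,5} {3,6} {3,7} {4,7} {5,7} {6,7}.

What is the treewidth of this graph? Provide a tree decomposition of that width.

Treewidth 3.
One such decomposition:
Bags: B1 = {1, 3, 6, 7}  B2 = {1, 3, 4, 7}  B3 = {1, 2, 3, 7}  B4 = {1, 3, 5, 7}
Tree: B1–B2, B2–B3, B1–B4

Every bag has size at most 4, so the width is 4 − 1 = 3 and tw(G) ≤ 3. Conversely, {1, 2, 3, 7} is a clique of size 4, and the vertices of any clique must share a bag in every tree decomposition; so some bag has ≥ 4 vertices and tw(G) ≥ 3. Hence tw(G) = 3 exactly.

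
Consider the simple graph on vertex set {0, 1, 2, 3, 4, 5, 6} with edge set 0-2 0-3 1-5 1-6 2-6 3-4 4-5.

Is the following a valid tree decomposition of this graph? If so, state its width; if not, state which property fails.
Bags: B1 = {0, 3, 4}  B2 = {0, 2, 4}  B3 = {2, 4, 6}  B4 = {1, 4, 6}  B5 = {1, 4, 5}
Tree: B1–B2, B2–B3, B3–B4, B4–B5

Yes; width 2.

Vertex coverage: the bags together contain {0, 1, 2, 3, 4, 5, 6}, the full vertex set. Edge coverage: each edge of G has both endpoints in at least one bag. Running intersection: for every vertex, the bags containing it form a connected subtree. All three properties hold, so this is a valid tree decomposition of width max|bag| − 1 = 2, and hence tw(G) ≤ 2.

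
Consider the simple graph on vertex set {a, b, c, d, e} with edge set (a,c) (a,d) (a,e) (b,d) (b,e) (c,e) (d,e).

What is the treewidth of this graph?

2

A width-2 tree decomposition is:
Bags: B1 = {a, c, e}  B2 = {a, d, e}  B3 = {b, d, e}
Tree: B1–B2, B2–B3
Every bag has size at most 3, so the width is 3 − 1 = 2 and tw(G) ≤ 2. Conversely, {a, d, e} is a clique of size 3, and the vertices of any clique must share a bag in every tree decomposition; so some bag has ≥ 3 vertices and tw(G) ≥ 2. The upper and lower bounds meet at 2, so that is the treewidth.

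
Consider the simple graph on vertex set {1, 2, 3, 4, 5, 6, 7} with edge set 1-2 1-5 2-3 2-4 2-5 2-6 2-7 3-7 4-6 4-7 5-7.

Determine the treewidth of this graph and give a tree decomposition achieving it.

Treewidth 2.
One such decomposition:
Bags: B1 = {2, 3, 7}  B2 = {2, 5, 7}  B3 = {2, 4, 7}  B4 = {1, 2, 5}  B5 = {2, 4, 6}
Tree: B1–B2, B2–B3, B2–B4, B3–B5

Every bag has size at most 3, so the width is 3 − 1 = 2 and tw(G) ≤ 2. Conversely, {1, 2, 5} is a clique of size 3, and the vertices of any clique must share a bag in every tree decomposition; so some bag has ≥ 3 vertices and tw(G) ≥ 2. Hence tw(G) = 2 exactly.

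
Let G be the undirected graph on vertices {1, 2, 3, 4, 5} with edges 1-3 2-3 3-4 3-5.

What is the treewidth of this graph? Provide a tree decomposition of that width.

Every bag has size at most 2, so the width is 2 − 1 = 1 and tw(G) ≤ 1. Any graph with an edge has treewidth ≥ 1, and G has the edge 3–5. The upper and lower bounds meet at 1, so that is the treewidth.

Treewidth 1.
Bags: B1 = {3, 5}  B2 = {3, 4}  B3 = {1, 3}  B4 = {2, 3}
Tree: B1–B2, B1–B3, B3–B4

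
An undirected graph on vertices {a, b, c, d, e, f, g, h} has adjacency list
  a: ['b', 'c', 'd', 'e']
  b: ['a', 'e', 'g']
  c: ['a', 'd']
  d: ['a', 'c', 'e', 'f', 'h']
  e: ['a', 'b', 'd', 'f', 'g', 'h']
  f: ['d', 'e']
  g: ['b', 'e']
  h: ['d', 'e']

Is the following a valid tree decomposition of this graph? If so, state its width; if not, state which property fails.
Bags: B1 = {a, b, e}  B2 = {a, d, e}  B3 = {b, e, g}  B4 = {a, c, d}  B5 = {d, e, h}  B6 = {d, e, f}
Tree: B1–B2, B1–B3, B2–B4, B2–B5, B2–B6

Yes; width 2.

Vertex coverage: the bags together contain {a, b, c, d, e, f, g, h}, the full vertex set. Edge coverage: each edge of G has both endpoints in at least one bag. Running intersection: for every vertex, the bags containing it form a connected subtree. All three properties hold, so this is a valid tree decomposition of width max|bag| − 1 = 2, and hence tw(G) ≤ 2.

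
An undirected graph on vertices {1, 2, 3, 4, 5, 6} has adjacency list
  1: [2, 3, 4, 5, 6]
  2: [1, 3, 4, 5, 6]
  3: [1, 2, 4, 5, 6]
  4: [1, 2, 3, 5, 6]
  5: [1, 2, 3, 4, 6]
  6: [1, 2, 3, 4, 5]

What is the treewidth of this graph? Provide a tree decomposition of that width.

Treewidth 5.
One optimal decomposition is:
Bags: B1 = {1, 2, 3, 4, 5, 6}
Tree: (single bag)

With just one bag of size 6, the width is 6 − 1 = 5, so tw(G) ≤ 5. For the lower bound, the 6 vertices {1, 2, 3, 4, 5, 6} are pairwise adjacent, and any tree decomposition puts a clique entirely inside one bag — forcing width ≥ 5. Therefore the treewidth is 5.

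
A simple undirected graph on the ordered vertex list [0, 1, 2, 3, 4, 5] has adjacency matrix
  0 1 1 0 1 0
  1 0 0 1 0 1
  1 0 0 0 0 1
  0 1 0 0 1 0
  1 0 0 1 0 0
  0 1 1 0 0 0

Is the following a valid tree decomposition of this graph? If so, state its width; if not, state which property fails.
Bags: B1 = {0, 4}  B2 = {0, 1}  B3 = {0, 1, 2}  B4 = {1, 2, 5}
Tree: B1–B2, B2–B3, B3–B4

No — vertex 3 appears in no bag.

A tree decomposition must satisfy three properties: every vertex lies in some bag; for every edge, both endpoints lie together in some bag; and for every vertex, the bags containing it form a connected subtree. Here vertex 3 appears in no bag, so the decomposition is invalid.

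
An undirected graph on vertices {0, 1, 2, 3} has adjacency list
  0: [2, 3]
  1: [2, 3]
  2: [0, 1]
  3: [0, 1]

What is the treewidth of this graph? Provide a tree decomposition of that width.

Treewidth 2.
Bags: B1 = {0, 1, 2}  B2 = {0, 1, 3}
Tree: B1–B2

The largest bag has 3 vertices, giving width 2; this decomposition certifies tw(G) ≤ 2. For the lower bound, G contains the cycle 1–2–0–3–1, so G is not a forest; only forests have treewidth ≤ 1, hence tw(G) ≥ 2. Therefore the treewidth is 2.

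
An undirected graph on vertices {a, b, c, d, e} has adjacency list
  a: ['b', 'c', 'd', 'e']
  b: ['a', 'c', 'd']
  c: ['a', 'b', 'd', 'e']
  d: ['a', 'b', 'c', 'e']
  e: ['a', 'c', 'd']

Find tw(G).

3

A width-3 tree decomposition is:
Bags: B1 = {a, b, c, d}  B2 = {a, c, d, e}
Tree: B1–B2
Each bag holds 4 vertices, so the decomposition has width 3, which upper-bounds the treewidth. For the lower bound, the 4 vertices {a, c, d, e} are pairwise adjacent, and any tree decomposition puts a clique entirely inside one bag — forcing width ≥ 3. Hence tw(G) = 3 exactly.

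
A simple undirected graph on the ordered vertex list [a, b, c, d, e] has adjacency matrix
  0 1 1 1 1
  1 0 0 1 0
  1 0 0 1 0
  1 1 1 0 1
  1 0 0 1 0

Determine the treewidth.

2

A width-2 tree decomposition is:
Bags: B1 = {a, b, d}  B2 = {a, d, e}  B3 = {a, c, d}
Tree: B1–B2, B2–B3
Each bag holds 3 vertices, so the decomposition has width 2, which upper-bounds the treewidth. On the other hand G contains the 3-clique {a, d, e}. A clique must lie in a single bag of any decomposition, so no decomposition can have width below 2. Combining the bounds, tw(G) = 2.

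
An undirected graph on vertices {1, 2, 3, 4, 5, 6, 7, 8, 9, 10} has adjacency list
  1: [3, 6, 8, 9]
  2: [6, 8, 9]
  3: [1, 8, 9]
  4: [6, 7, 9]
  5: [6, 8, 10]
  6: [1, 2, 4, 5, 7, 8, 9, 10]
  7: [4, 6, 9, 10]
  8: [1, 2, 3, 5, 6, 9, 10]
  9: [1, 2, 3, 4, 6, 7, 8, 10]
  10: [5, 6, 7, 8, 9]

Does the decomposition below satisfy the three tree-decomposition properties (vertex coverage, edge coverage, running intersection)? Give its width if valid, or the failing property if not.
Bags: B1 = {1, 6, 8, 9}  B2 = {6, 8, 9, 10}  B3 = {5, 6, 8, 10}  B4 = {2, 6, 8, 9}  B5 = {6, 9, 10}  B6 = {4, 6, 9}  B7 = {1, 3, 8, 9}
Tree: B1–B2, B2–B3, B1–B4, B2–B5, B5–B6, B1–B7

No — vertex 7 appears in no bag.

A tree decomposition must satisfy three properties: every vertex lies in some bag; for every edge, both endpoints lie together in some bag; and for every vertex, the bags containing it form a connected subtree. Here vertex 7 appears in no bag, so the decomposition is invalid.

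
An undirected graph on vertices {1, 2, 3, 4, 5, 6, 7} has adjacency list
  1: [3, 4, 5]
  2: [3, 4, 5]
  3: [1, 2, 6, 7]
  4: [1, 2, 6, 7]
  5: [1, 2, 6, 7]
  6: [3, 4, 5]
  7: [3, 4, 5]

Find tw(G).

3

A width-3 tree decomposition is:
Bags: B1 = {1, 3, 4, 5}  B2 = {2, 3, 4, 5}  B3 = {3, 4, 5, 7}  B4 = {3, 4, 5, 6}
Tree: B1–B2, B2–B3, B3–B4
The largest bag has 4 vertices, giving width 3; this decomposition certifies tw(G) ≤ 3. For the lower bound: the 4 vertex sets {1,4}, {2,3}, {5}, {7} are disjoint, each induces a connected subgraph, and every pair is joined by at least one edge of G. Contracting each set to a single vertex therefore yields K_{4} as a minor, and since treewidth is minor-monotone, tw(G) ≥ tw(K_{4}) = 3. The upper and lower bounds meet at 3, so that is the treewidth.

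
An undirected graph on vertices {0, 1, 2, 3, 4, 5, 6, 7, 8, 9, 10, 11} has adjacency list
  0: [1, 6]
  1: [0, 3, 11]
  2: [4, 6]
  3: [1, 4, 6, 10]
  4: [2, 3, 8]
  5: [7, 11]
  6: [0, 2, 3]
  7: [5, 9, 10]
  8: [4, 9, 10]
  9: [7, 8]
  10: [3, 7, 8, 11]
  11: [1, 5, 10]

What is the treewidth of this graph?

3

A width-3 tree decomposition is:
Bags: B1 = {5, 7, 9, 11}  B2 = {7, 9, 10, 11}  B3 = {8, 9, 10, 11}  B4 = {1, 8, 10, 11}  B5 = {1, 3, 8, 10}  B6 = {1, 3, 4, 8}  B7 = {0, 1, 3, 4}  B8 = {0, 3, 4, 6}  B9 = {0, 2, 4, 6}
Tree: B1–B2, B2–B3, B3–B4, B4–B5, B5–B6, B6–B7, B7–B8, B8–B9
Each bag holds 4 vertices, so the decomposition has width 3, which upper-bounds the treewidth. For the lower bound: the 4 vertex sets {5,7,9}, {11}, {10}, {1,3,4,8} are disjoint, each induces a connected subgraph, and every pair is joined by at least one edge of G. Contracting each set to a single vertex therefore yields K_{4} as a minor, and since treewidth is minor-monotone, tw(G) ≥ tw(K_{4}) = 3. Combining the bounds, tw(G) = 3.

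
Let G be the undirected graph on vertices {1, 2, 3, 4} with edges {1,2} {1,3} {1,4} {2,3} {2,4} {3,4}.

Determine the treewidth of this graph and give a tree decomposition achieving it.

With just one bag of size 4, the width is 4 − 1 = 3, so tw(G) ≤ 3. On the other hand G contains the 4-clique {1, 2, 3, 4}. A clique must lie in a single bag of any decomposition, so no decomposition can have width below 3. Combining the bounds, tw(G) = 3.

Treewidth 3.
One optimal decomposition is:
Bags: B1 = {1, 2, 3, 4}
Tree: (single bag)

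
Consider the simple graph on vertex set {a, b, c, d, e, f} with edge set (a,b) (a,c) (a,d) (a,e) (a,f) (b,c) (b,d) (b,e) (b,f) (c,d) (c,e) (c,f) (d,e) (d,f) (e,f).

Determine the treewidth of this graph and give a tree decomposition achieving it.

Treewidth 5.
One such decomposition:
Bags: B1 = {a, b, c, d, e, f}
Tree: (single bag)

With just one bag of size 6, the width is 6 − 1 = 5, so tw(G) ≤ 5. On the other hand G contains the 6-clique {a, b, c, d, e, f}. A clique must lie in a single bag of any decomposition, so no decomposition can have width below 5. The upper and lower bounds meet at 5, so that is the treewidth.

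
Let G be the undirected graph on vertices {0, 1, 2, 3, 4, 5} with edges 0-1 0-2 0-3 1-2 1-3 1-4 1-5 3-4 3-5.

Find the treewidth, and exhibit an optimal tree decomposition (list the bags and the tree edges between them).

The largest bag has 3 vertices, giving width 2; this decomposition certifies tw(G) ≤ 2. For the lower bound, the 3 vertices {0, 1, 2} are pairwise adjacent, and any tree decomposition puts a clique entirely inside one bag — forcing width ≥ 2. Therefore the treewidth is 2.

Treewidth 2.
One optimal decomposition is:
Bags: B1 = {1, 3, 4}  B2 = {0, 1, 3}  B3 = {0, 1, 2}  B4 = {1, 3, 5}
Tree: B1–B2, B2–B3, B2–B4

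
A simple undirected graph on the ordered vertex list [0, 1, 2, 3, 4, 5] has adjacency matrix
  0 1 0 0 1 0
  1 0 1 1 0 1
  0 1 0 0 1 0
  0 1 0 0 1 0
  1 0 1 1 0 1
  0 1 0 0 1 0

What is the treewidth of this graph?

2

A width-2 tree decomposition is:
Bags: B1 = {1, 3, 4}  B2 = {0, 1, 4}  B3 = {1, 4, 5}  B4 = {1, 2, 4}
Tree: B1–B2, B2–B3, B3–B4
Every bag has size at most 3, so the width is 3 − 1 = 2 and tw(G) ≤ 2. The edges 4–3–1–0–4 form a cycle, so G is not a tree and its treewidth is at least 2. Hence tw(G) = 2 exactly.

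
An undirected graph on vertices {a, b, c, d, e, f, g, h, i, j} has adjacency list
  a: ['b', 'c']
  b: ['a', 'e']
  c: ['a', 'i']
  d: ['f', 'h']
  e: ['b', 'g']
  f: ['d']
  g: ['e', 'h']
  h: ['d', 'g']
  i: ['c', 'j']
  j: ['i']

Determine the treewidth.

1

A width-1 tree decomposition is:
Bags: B1 = {d, f}  B2 = {d, h}  B3 = {g, h}  B4 = {e, g}  B5 = {b, e}  B6 = {a, b}  B7 = {a, c}  B8 = {c, i}  B9 = {i, j}
Tree: B1–B2, B2–B3, B3–B4, B4–B5, B5–B6, B6–B7, B7–B8, B8–B9
The largest bag has 2 vertices, giving width 1; this decomposition certifies tw(G) ≤ 1. Any graph with an edge has treewidth ≥ 1, and G has the edge f–d. Therefore the treewidth is 1.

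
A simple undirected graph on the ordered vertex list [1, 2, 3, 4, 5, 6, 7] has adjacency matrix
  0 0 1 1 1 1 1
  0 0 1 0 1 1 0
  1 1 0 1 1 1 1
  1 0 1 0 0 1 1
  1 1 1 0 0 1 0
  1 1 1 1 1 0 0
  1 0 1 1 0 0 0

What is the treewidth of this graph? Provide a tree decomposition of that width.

Treewidth 3.
Bags: B1 = {1, 3, 4, 6}  B2 = {1, 3, 4, 7}  B3 = {1, 3, 5, 6}  B4 = {2, 3, 5, 6}
Tree: B1–B2, B1–B3, B3–B4

Every bag has size at most 4, so the width is 4 − 1 = 3 and tw(G) ≤ 3. For the lower bound, the 4 vertices {1, 3, 4, 6} are pairwise adjacent, and any tree decomposition puts a clique entirely inside one bag — forcing width ≥ 3. The upper and lower bounds meet at 3, so that is the treewidth.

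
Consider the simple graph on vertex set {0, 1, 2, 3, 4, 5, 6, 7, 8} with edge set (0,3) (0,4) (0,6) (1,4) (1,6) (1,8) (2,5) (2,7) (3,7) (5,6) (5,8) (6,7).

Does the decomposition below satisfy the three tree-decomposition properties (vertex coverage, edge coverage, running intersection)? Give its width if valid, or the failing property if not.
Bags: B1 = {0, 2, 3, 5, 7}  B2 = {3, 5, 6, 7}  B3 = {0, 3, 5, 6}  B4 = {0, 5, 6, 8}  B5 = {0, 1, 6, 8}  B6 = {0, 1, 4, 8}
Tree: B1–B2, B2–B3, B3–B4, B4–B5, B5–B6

No — bags containing vertex 0 are not connected in the tree.

A tree decomposition must satisfy three properties: every vertex lies in some bag; for every edge, both endpoints lie together in some bag; and for every vertex, the bags containing it form a connected subtree. Here bags containing vertex 0 are not connected in the tree, so the decomposition is invalid.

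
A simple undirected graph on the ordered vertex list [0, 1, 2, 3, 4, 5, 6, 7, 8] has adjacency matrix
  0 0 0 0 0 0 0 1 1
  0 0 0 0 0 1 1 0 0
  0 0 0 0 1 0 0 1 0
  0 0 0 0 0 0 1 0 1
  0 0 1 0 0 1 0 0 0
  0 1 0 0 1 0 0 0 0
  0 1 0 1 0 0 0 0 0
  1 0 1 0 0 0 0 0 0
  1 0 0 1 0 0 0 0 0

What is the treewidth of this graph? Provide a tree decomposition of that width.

Treewidth 2.
Bags: B1 = {0, 2, 7}  B2 = {0, 2, 8}  B3 = {2, 3, 8}  B4 = {2, 3, 6}  B5 = {1, 2, 6}  B6 = {1, 2, 5}  B7 = {2, 4, 5}
Tree: B1–B2, B2–B3, B3–B4, B4–B5, B5–B6, B6–B7

The largest bag has 3 vertices, giving width 2; this decomposition certifies tw(G) ≤ 2. The edges 2–7–0–8–3–6–1–5–4–2 form a cycle, so G is not a tree and its treewidth is at least 2. Hence tw(G) = 2 exactly.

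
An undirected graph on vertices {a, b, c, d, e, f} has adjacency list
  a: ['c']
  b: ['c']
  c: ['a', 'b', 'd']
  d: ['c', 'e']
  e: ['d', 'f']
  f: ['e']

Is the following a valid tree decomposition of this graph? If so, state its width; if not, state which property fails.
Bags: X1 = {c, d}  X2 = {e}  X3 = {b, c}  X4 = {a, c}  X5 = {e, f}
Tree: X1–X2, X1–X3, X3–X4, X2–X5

No — edge (d,e) lies in no bag.

A tree decomposition must satisfy three properties: every vertex lies in some bag; for every edge, both endpoints lie together in some bag; and for every vertex, the bags containing it form a connected subtree. Here edge (d,e) lies in no bag, so the decomposition is invalid.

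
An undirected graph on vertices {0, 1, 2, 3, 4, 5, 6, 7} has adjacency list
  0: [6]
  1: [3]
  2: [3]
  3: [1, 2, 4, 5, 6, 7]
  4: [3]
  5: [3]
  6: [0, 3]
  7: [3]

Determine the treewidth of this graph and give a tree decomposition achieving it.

Treewidth 1.
One optimal decomposition is:
Bags: B1 = {0, 6}  B2 = {3, 6}  B3 = {3, 5}  B4 = {1, 3}  B5 = {3, 4}  B6 = {3, 7}  B7 = {2, 3}
Tree: B1–B2, B2–B3, B2–B4, B2–B5, B3–B6, B2–B7

Every bag has size at most 2, so the width is 2 − 1 = 1 and tw(G) ≤ 1. Any graph with an edge has treewidth ≥ 1, and G has the edge 6–0. Hence tw(G) = 1 exactly.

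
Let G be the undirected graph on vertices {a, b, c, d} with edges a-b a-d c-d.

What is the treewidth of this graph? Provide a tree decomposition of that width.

Every bag has size at most 2, so the width is 2 − 1 = 1 and tw(G) ≤ 1. Any graph with an edge has treewidth ≥ 1, and G has the edge c–d. Hence tw(G) = 1 exactly.

Treewidth 1.
Bags: B1 = {c, d}  B2 = {a, d}  B3 = {a, b}
Tree: B1–B2, B2–B3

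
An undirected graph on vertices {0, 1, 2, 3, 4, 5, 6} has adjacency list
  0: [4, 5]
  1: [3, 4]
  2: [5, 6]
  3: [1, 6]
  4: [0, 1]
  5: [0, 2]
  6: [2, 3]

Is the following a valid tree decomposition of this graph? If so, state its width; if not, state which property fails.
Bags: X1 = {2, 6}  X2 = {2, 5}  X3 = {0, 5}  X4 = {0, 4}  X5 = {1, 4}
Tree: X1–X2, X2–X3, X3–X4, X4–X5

A tree decomposition must satisfy three properties: every vertex lies in some bag; for every edge, both endpoints lie together in some bag; and for every vertex, the bags containing it form a connected subtree. Here vertex 3 appears in no bag, so the decomposition is invalid.

No — vertex 3 appears in no bag.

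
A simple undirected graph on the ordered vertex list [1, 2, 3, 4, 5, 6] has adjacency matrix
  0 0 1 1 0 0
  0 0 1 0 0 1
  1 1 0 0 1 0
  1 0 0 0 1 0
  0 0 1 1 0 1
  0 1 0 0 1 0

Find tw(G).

A width-2 tree decomposition is:
Bags: B1 = {2, 3, 6}  B2 = {3, 5, 6}  B3 = {1, 3, 5}  B4 = {1, 4, 5}
Tree: B1–B2, B2–B3, B3–B4
The largest bag has 3 vertices, giving width 2; this decomposition certifies tw(G) ≤ 2. Since 2–6–5–3–2 is a cycle in G, G is not acyclic. Forests are exactly the graphs of treewidth ≤ 1, so tw(G) ≥ 2. Therefore the treewidth is 2.

2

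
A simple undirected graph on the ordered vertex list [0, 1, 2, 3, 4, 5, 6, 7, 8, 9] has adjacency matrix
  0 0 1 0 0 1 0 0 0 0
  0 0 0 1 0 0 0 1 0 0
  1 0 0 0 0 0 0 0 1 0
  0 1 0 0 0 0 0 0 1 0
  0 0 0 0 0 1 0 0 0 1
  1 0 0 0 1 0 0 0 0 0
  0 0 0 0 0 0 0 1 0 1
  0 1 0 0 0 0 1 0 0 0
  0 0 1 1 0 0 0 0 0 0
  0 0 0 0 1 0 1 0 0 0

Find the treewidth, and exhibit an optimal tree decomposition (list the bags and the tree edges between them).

Treewidth 2.
Bags: B1 = {1, 6, 7}  B2 = {1, 6, 9}  B3 = {1, 4, 9}  B4 = {1, 4, 5}  B5 = {0, 1, 5}  B6 = {0, 1, 2}  B7 = {1, 2, 8}  B8 = {1, 3, 8}
Tree: B1–B2, B2–B3, B3–B4, B4–B5, B5–B6, B6–B7, B7–B8

The largest bag has 3 vertices, giving width 2; this decomposition certifies tw(G) ≤ 2. For the lower bound, G contains the cycle 1–7–6–9–4–5–0–2–8–3–1, so G is not a forest; only forests have treewidth ≤ 1, hence tw(G) ≥ 2. The upper and lower bounds meet at 2, so that is the treewidth.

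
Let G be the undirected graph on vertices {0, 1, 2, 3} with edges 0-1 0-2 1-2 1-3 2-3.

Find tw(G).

2

A width-2 tree decomposition is:
Bags: B1 = {1, 2, 3}  B2 = {0, 1, 2}
Tree: B1–B2
The largest bag has 3 vertices, giving width 2; this decomposition certifies tw(G) ≤ 2. For the lower bound, the 3 vertices {0, 1, 2} are pairwise adjacent, and any tree decomposition puts a clique entirely inside one bag — forcing width ≥ 2. Therefore the treewidth is 2.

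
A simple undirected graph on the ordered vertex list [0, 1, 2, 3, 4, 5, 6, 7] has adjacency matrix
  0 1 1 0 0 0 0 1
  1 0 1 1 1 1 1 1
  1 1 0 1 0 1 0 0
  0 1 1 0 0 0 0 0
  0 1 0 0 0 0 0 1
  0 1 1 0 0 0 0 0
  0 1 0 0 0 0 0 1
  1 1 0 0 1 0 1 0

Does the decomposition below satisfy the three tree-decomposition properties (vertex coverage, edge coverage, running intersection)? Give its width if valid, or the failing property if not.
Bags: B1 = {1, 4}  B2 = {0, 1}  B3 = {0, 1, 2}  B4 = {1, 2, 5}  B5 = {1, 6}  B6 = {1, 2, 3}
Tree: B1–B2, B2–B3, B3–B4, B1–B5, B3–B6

No — vertex 7 appears in no bag.

A tree decomposition must satisfy three properties: every vertex lies in some bag; for every edge, both endpoints lie together in some bag; and for every vertex, the bags containing it form a connected subtree. Here vertex 7 appears in no bag, so the decomposition is invalid.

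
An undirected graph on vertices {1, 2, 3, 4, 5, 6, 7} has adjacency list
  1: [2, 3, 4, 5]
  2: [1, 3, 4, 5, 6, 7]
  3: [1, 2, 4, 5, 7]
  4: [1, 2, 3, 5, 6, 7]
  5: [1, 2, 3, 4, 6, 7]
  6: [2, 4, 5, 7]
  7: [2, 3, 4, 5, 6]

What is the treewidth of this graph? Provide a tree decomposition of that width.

The largest bag has 5 vertices, giving width 4; this decomposition certifies tw(G) ≤ 4. For the lower bound, the 5 vertices {1, 2, 3, 4, 5} are pairwise adjacent, and any tree decomposition puts a clique entirely inside one bag — forcing width ≥ 4. The upper and lower bounds meet at 4, so that is the treewidth.

Treewidth 4.
Bags: B1 = {2, 3, 4, 5, 7}  B2 = {2, 4, 5, 6, 7}  B3 = {1, 2, 3, 4, 5}
Tree: B1–B2, B1–B3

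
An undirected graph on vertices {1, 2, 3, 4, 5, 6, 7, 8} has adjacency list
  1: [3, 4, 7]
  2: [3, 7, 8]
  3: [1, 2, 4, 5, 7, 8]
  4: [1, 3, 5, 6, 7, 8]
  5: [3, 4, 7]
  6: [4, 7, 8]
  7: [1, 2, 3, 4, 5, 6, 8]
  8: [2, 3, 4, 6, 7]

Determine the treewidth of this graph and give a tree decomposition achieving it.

Treewidth 3.
Bags: B1 = {1, 3, 4, 7}  B2 = {3, 4, 5, 7}  B3 = {3, 4, 7, 8}  B4 = {2, 3, 7, 8}  B5 = {4, 6, 7, 8}
Tree: B1–B2, B1–B3, B3–B4, B3–B5

Every bag has size at most 4, so the width is 4 − 1 = 3 and tw(G) ≤ 3. For the lower bound, the 4 vertices {2, 3, 7, 8} are pairwise adjacent, and any tree decomposition puts a clique entirely inside one bag — forcing width ≥ 3. Therefore the treewidth is 3.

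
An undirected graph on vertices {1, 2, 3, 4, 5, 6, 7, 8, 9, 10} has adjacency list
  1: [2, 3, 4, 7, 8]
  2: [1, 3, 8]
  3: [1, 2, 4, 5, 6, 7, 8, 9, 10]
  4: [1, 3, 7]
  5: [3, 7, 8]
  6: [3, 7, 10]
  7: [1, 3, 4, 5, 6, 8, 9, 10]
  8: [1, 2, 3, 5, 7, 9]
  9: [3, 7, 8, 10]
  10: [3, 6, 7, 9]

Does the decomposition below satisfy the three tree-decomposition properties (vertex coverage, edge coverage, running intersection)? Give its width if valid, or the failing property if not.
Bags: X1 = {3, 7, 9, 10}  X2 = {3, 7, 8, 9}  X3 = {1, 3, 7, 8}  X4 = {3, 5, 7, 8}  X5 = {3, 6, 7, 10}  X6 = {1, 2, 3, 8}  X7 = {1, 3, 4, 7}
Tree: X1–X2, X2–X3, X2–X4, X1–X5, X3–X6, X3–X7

Vertex coverage: the bags together contain {1, 2, 3, 4, 5, 6, 7, 8, 9, 10}, the full vertex set. Edge coverage: each edge of G has both endpoints in at least one bag. Running intersection: for every vertex, the bags containing it form a connected subtree. All three properties hold, so this is a valid tree decomposition of width max|bag| − 1 = 3, and hence tw(G) ≤ 3.

Yes; width 3.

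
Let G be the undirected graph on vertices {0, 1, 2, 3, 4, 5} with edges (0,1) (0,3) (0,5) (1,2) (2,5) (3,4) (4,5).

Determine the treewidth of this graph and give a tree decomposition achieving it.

Treewidth 2.
Bags: B1 = {0, 3, 4}  B2 = {0, 4, 5}  B3 = {0, 1, 5}  B4 = {1, 2, 5}
Tree: B1–B2, B2–B3, B3–B4

Every bag has size at most 3, so the width is 3 − 1 = 2 and tw(G) ≤ 2. Since 3–4–5–0–3 is a cycle in G, G is not acyclic. Forests are exactly the graphs of treewidth ≤ 1, so tw(G) ≥ 2. Combining the bounds, tw(G) = 2.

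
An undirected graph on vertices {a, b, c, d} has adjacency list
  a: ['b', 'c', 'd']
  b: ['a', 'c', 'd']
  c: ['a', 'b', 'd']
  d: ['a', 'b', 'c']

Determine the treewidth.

A width-3 tree decomposition is:
Bags: B1 = {a, b, c, d}
Tree: (single bag)
A single bag containing all 4 vertices is trivially a valid decomposition of width 3. For the lower bound, the 4 vertices {a, b, c, d} are pairwise adjacent, and any tree decomposition puts a clique entirely inside one bag — forcing width ≥ 3. Combining the bounds, tw(G) = 3.

3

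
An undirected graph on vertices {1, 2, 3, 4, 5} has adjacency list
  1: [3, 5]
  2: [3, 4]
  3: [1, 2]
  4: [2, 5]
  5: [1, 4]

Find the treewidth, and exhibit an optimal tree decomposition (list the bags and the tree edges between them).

Treewidth 2.
Bags: B1 = {1, 4, 5}  B2 = {1, 2, 4}  B3 = {1, 2, 3}
Tree: B1–B2, B2–B3

Every bag has size at most 3, so the width is 3 − 1 = 2 and tw(G) ≤ 2. The edges 1–5–4–2–3–1 form a cycle, so G is not a tree and its treewidth is at least 2. Therefore the treewidth is 2.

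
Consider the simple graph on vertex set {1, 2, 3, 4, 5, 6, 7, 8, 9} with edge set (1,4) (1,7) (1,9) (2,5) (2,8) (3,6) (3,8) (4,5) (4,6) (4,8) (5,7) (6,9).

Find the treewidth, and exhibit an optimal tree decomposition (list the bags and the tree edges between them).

The largest bag has 4 vertices, giving width 3; this decomposition certifies tw(G) ≤ 3. For the lower bound: the 4 vertex sets {2,5,7}, {8}, {4}, {1,3,6,9} are disjoint, each induces a connected subgraph, and every pair is joined by at least one edge of G. Contracting each set to a single vertex therefore yields K_{4} as a minor, and since treewidth is minor-monotone, tw(G) ≥ tw(K_{4}) = 3. Therefore the treewidth is 3.

Treewidth 3.
One such decomposition:
Bags: B1 = {2, 5, 7, 8}  B2 = {4, 5, 7, 8}  B3 = {1, 4, 7, 8}  B4 = {1, 3, 4, 8}  B5 = {1, 3, 4, 6}  B6 = {1, 3, 6, 9}
Tree: B1–B2, B2–B3, B3–B4, B4–B5, B5–B6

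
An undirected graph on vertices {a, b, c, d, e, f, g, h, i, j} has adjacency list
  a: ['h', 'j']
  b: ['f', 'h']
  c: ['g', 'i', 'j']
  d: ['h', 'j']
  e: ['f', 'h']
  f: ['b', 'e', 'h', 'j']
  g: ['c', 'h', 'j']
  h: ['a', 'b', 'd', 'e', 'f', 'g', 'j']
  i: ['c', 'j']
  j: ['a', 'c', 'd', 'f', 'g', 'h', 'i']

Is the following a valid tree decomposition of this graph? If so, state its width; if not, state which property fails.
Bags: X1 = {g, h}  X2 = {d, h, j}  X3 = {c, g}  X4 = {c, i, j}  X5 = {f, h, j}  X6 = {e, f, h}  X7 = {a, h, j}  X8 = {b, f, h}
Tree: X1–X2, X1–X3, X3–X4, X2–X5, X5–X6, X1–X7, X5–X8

A tree decomposition must satisfy three properties: every vertex lies in some bag; for every edge, both endpoints lie together in some bag; and for every vertex, the bags containing it form a connected subtree. Here edge (j,g) lies in no bag, so the decomposition is invalid.

No — edge (j,g) lies in no bag.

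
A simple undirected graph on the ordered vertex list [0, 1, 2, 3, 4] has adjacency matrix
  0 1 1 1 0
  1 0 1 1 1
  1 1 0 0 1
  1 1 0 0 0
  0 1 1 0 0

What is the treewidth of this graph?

2

A width-2 tree decomposition is:
Bags: B1 = {0, 1, 2}  B2 = {0, 1, 3}  B3 = {1, 2, 4}
Tree: B1–B2, B1–B3
The largest bag has 3 vertices, giving width 2; this decomposition certifies tw(G) ≤ 2. For the lower bound, the 3 vertices {0, 1, 2} are pairwise adjacent, and any tree decomposition puts a clique entirely inside one bag — forcing width ≥ 2. The upper and lower bounds meet at 2, so that is the treewidth.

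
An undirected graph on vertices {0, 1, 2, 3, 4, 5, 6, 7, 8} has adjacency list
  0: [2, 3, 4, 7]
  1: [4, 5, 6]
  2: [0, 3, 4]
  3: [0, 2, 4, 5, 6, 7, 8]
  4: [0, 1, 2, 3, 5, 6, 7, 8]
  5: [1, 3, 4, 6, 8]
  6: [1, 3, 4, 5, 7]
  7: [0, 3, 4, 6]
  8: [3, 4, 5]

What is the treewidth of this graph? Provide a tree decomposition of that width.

Treewidth 3.
One optimal decomposition is:
Bags: B1 = {1, 4, 5, 6}  B2 = {3, 4, 5, 6}  B3 = {3, 4, 6, 7}  B4 = {3, 4, 5, 8}  B5 = {0, 3, 4, 7}  B6 = {0, 2, 3, 4}
Tree: B1–B2, B2–B3, B2–B4, B3–B5, B5–B6

Each bag holds 4 vertices, so the decomposition has width 3, which upper-bounds the treewidth. Conversely, {1, 4, 5, 6} is a clique of size 4, and the vertices of any clique must share a bag in every tree decomposition; so some bag has ≥ 4 vertices and tw(G) ≥ 3. Combining the bounds, tw(G) = 3.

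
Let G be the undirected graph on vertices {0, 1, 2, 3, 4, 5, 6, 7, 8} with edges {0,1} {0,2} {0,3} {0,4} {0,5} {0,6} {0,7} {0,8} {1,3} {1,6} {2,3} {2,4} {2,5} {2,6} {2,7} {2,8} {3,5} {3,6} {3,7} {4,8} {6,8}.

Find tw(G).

A width-3 tree decomposition is:
Bags: B1 = {0, 2, 6, 8}  B2 = {0, 2, 4, 8}  B3 = {0, 2, 3, 6}  B4 = {0, 2, 3, 5}  B5 = {0, 1, 3, 6}  B6 = {0, 2, 3, 7}
Tree: B1–B2, B1–B3, B3–B4, B3–B5, B3–B6
Every bag has size at most 4, so the width is 4 − 1 = 3 and tw(G) ≤ 3. For the lower bound, the 4 vertices {0, 1, 3, 6} are pairwise adjacent, and any tree decomposition puts a clique entirely inside one bag — forcing width ≥ 3. The upper and lower bounds meet at 3, so that is the treewidth.

3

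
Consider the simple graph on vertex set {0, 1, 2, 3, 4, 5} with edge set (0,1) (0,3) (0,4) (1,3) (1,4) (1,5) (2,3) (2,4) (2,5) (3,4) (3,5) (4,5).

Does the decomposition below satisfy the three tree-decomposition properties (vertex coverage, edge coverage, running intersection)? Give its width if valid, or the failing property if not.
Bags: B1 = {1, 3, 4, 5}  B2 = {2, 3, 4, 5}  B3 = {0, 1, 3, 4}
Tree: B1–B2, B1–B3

Checking the three conditions: (i) the bags cover all of {0, 1, 2, 3, 4, 5}; (ii) for each edge, some bag contains both endpoints; (iii) the bags containing any fixed vertex form a subtree. All hold, so the decomposition is valid with width 4 − 1 = 3.

Yes; width 3.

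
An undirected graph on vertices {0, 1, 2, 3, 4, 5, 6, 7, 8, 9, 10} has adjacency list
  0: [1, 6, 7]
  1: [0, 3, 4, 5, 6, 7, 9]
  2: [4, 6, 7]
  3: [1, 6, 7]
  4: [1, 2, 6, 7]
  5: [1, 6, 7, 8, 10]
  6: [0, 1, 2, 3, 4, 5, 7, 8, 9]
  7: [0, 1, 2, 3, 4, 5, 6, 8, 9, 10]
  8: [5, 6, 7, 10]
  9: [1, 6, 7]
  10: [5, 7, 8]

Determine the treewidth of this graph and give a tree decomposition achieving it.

Treewidth 3.
Bags: B1 = {1, 5, 6, 7}  B2 = {5, 6, 7, 8}  B3 = {5, 7, 8, 10}  B4 = {1, 4, 6, 7}  B5 = {1, 6, 7, 9}  B6 = {2, 4, 6, 7}  B7 = {0, 1, 6, 7}  B8 = {1, 3, 6, 7}
Tree: B1–B2, B2–B3, B1–B4, B1–B5, B4–B6, B5–B7, B5–B8

Every bag has size at most 4, so the width is 4 − 1 = 3 and tw(G) ≤ 3. For the lower bound, the 4 vertices {5, 7, 8, 10} are pairwise adjacent, and any tree decomposition puts a clique entirely inside one bag — forcing width ≥ 3. Combining the bounds, tw(G) = 3.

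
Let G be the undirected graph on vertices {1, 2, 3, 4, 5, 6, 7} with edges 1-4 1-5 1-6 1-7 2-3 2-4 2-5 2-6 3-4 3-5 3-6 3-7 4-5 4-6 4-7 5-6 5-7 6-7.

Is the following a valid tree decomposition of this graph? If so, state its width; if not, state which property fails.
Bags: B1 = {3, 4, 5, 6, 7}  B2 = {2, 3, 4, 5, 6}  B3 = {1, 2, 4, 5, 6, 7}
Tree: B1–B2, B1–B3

A tree decomposition must satisfy three properties: every vertex lies in some bag; for every edge, both endpoints lie together in some bag; and for every vertex, the bags containing it form a connected subtree. Here bags containing vertex 2 are not connected in the tree, so the decomposition is invalid.

No — bags containing vertex 2 are not connected in the tree.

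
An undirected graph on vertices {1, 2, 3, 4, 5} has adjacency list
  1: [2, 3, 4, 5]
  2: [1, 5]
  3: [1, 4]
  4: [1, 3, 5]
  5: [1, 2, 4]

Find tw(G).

A width-2 tree decomposition is:
Bags: B1 = {1, 3, 4}  B2 = {1, 4, 5}  B3 = {1, 2, 5}
Tree: B1–B2, B2–B3
Each bag holds 3 vertices, so the decomposition has width 2, which upper-bounds the treewidth. On the other hand G contains the 3-clique {1, 2, 5}. A clique must lie in a single bag of any decomposition, so no decomposition can have width below 2. Hence tw(G) = 2 exactly.

2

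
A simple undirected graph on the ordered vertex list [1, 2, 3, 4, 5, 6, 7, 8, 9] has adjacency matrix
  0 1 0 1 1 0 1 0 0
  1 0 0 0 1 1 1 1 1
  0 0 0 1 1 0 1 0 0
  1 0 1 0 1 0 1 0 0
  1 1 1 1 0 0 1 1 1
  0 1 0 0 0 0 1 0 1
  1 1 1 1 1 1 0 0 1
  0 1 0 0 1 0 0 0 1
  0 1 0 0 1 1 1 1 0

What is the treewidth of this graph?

3

A width-3 tree decomposition is:
Bags: B1 = {1, 4, 5, 7}  B2 = {3, 4, 5, 7}  B3 = {1, 2, 5, 7}  B4 = {2, 5, 7, 9}  B5 = {2, 5, 8, 9}  B6 = {2, 6, 7, 9}
Tree: B1–B2, B1–B3, B3–B4, B4–B5, B4–B6
The largest bag has 4 vertices, giving width 3; this decomposition certifies tw(G) ≤ 3. Conversely, {2, 5, 8, 9} is a clique of size 4, and the vertices of any clique must share a bag in every tree decomposition; so some bag has ≥ 4 vertices and tw(G) ≥ 3. Hence tw(G) = 3 exactly.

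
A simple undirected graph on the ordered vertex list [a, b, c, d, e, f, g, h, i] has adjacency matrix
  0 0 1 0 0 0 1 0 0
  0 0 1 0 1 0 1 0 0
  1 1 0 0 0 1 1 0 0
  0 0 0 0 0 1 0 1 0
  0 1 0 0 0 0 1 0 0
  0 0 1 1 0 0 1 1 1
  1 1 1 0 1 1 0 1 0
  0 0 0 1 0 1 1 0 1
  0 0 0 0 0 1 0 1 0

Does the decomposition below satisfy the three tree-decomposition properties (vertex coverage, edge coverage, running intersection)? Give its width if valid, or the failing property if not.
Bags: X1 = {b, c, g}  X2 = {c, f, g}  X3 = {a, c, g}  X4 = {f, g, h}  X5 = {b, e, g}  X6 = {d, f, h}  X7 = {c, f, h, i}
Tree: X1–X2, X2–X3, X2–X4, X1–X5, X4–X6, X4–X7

No — bags containing vertex c are not connected in the tree.

A tree decomposition must satisfy three properties: every vertex lies in some bag; for every edge, both endpoints lie together in some bag; and for every vertex, the bags containing it form a connected subtree. Here bags containing vertex c are not connected in the tree, so the decomposition is invalid.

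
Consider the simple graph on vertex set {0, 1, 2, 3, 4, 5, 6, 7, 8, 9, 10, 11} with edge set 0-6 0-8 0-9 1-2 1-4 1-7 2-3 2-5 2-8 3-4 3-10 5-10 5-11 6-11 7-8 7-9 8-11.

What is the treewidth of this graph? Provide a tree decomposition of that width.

Treewidth 3.
One optimal decomposition is:
Bags: B1 = {0, 6, 9, 11}  B2 = {0, 8, 9, 11}  B3 = {7, 8, 9, 11}  B4 = {5, 7, 8, 11}  B5 = {2, 5, 7, 8}  B6 = {1, 2, 5, 7}  B7 = {1, 2, 5, 10}  B8 = {1, 2, 3, 10}  B9 = {1, 3, 4, 10}
Tree: B1–B2, B2–B3, B3–B4, B4–B5, B5–B6, B6–B7, B7–B8, B8–B9

The largest bag has 4 vertices, giving width 3; this decomposition certifies tw(G) ≤ 3. For the lower bound: the 4 vertex sets {0,6,9}, {11}, {8}, {1,2,5,7} are disjoint, each induces a connected subgraph, and every pair is joined by at least one edge of G. Contracting each set to a single vertex therefore yields K_{4} as a minor, and since treewidth is minor-monotone, tw(G) ≥ tw(K_{4}) = 3. The upper and lower bounds meet at 3, so that is the treewidth.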